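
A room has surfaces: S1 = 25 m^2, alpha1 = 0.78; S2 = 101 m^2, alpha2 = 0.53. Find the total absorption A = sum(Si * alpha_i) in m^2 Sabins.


25 * 0.78 = 19.5
101 * 0.53 = 53.53
A_total = 19.5 + 53.53 = 73.03 m^2


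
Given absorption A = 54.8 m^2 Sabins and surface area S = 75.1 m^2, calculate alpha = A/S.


Absorption coefficient = absorbed power / incident power
alpha = A / S = 54.8 / 75.1 = 0.72969


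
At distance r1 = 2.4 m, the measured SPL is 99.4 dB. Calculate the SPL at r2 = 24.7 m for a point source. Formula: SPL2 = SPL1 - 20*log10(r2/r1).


r2/r1 = 24.7/2.4 = 10.2917
Correction = 20*log10(10.2917) = 20.2497 dB
SPL2 = 99.4 - 20.2497 = 79.15 dB


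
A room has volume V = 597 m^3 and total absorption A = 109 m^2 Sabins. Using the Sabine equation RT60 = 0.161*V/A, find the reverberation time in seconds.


RT60 = 0.161 * 597 / 109 = 0.88181 s


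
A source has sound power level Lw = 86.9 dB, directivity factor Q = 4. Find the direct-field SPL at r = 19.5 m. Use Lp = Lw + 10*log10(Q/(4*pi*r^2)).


4*pi*r^2 = 4*pi*19.5^2 = 4778.36 m^2
Q / (4*pi*r^2) = 4 / 4778.36 = 0.000837107
Lp = 86.9 + 10*log10(0.000837107) = 56.128 dB


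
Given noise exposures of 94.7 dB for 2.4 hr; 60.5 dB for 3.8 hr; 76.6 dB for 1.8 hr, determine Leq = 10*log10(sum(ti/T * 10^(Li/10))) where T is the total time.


T_total = 2.4 + 3.8 + 1.8 = 8.0 hr
(2.4/8.0) * 10^(94.7/10) = 8.85363e+08
(3.8/8.0) * 10^(60.5/10) = 532959
(1.8/8.0) * 10^(76.6/10) = 1.02845e+07
Sum = 8.85363e+08 + 532959 + 1.02845e+07 = 8.9618e+08
Leq = 10*log10(8.9618e+08) = 89.524 dB


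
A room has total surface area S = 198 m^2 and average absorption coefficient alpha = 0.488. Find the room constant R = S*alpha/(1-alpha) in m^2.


R = 198 * 0.488 / (1 - 0.488) = 188.72 m^2


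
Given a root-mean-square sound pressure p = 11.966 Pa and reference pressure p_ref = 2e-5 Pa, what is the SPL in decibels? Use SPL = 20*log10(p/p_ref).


p / p_ref = 11.966 / 2e-5 = 598300
SPL = 20 * log10(598300) = 115.54 dB


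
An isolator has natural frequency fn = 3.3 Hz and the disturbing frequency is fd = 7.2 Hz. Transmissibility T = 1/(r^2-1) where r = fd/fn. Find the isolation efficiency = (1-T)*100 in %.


r = 7.2 / 3.3 = 2.18182
r^2 - 1 = 2.18182^2 - 1 = 3.76034
T = 1/3.76034 = 0.265933
Efficiency = (1 - 0.265933)*100 = 73.407 %


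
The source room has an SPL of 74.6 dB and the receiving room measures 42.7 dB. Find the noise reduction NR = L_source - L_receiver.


NR = L_source - L_receiver (difference between source and receiving room levels)
NR = 74.6 - 42.7 = 31.9 dB


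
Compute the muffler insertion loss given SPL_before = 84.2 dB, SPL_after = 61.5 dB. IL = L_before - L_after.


Insertion loss = SPL without muffler - SPL with muffler
IL = 84.2 - 61.5 = 22.7 dB


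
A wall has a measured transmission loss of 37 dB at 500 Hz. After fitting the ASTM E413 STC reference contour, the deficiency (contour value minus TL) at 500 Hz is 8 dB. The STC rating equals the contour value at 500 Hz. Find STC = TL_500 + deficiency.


By ASTM E413, STC = value of the fitted reference contour at 500 Hz.
Contour value at 500 Hz = TL_500 + deficiency = 37 + 8 = 45
STC = 45


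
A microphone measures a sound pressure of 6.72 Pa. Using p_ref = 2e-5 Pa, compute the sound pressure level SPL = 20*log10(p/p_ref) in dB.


p / p_ref = 6.72 / 2e-5 = 336000
SPL = 20 * log10(336000) = 110.53 dB


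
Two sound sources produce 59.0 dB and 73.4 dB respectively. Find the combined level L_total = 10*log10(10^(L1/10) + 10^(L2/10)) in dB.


10^(59.0/10) = 794328
10^(73.4/10) = 2.18776e+07
Sum = 794328 + 2.18776e+07 = 2.26719e+07
L_total = 10*log10(2.26719e+07) = 73.555 dB


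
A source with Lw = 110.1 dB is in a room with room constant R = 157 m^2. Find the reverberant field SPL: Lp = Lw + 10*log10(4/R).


4/R = 4/157 = 0.0254777
Lp = 110.1 + 10*log10(0.0254777) = 94.162 dB


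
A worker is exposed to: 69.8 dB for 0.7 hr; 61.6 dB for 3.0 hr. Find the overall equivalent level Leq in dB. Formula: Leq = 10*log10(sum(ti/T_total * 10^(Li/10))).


T_total = 0.7 + 3.0 = 3.7 hr
(0.7/3.7) * 10^(69.8/10) = 1.80674e+06
(3.0/3.7) * 10^(61.6/10) = 1.17198e+06
Sum = 1.80674e+06 + 1.17198e+06 = 2.97872e+06
Leq = 10*log10(2.97872e+06) = 64.74 dB


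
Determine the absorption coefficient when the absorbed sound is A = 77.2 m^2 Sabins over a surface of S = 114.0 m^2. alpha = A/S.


Absorption coefficient = absorbed power / incident power
alpha = A / S = 77.2 / 114.0 = 0.67719


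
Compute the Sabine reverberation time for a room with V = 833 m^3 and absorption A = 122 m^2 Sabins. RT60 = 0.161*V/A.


RT60 = 0.161 * 833 / 122 = 1.0993 s


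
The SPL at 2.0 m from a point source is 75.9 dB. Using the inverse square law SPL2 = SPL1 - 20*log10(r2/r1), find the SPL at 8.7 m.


r2/r1 = 8.7/2.0 = 4.35
Correction = 20*log10(4.35) = 12.7698 dB
SPL2 = 75.9 - 12.7698 = 63.13 dB


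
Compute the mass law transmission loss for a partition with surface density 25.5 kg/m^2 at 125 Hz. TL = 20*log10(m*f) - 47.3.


m * f = 25.5 * 125 = 3187.5
20*log10(3187.5) = 70.069 dB
TL = 70.069 - 47.3 = 22.769 dB


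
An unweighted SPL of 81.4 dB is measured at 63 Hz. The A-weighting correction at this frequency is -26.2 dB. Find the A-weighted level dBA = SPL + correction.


A-weighting table: 63 Hz -> -26.2 dB correction
SPL_A = SPL + correction = 81.4 + (-26.2) = 55.2 dBA


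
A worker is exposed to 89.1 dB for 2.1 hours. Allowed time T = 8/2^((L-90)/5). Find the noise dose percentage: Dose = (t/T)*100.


T_allowed = 8 / 2^((89.1 - 90)/5) = 9.06307 hr
Dose = 2.1 / 9.06307 * 100 = 23.171 %


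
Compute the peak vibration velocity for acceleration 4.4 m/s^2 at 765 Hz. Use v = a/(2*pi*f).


omega = 2*pi*f = 2*pi*765 = 4806.64 rad/s
v = a / omega = 4.4 / 4806.64 = 0.0009154 m/s


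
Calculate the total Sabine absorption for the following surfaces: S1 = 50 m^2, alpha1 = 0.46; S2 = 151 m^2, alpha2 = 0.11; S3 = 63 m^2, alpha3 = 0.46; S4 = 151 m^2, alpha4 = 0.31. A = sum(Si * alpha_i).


50 * 0.46 = 23
151 * 0.11 = 16.61
63 * 0.46 = 28.98
151 * 0.31 = 46.81
A_total = 23 + 16.61 + 28.98 + 46.81 = 115.4 m^2


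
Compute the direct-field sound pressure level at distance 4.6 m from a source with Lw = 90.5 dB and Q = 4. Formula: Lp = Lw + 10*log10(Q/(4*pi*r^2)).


4*pi*r^2 = 4*pi*4.6^2 = 265.904 m^2
Q / (4*pi*r^2) = 4 / 265.904 = 0.015043
Lp = 90.5 + 10*log10(0.015043) = 72.273 dB


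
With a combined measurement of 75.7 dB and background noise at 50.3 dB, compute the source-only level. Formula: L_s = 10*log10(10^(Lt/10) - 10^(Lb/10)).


10^(75.7/10) = 3.71535e+07
10^(50.3/10) = 107152
Difference = 3.71535e+07 - 107152 = 3.70463e+07
L_source = 10*log10(3.70463e+07) = 75.687 dB


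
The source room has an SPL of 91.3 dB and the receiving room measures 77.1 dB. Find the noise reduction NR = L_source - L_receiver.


NR = L_source - L_receiver (difference between source and receiving room levels)
NR = 91.3 - 77.1 = 14.2 dB


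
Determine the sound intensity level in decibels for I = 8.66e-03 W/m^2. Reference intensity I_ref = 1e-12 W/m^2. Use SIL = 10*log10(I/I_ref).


I / I_ref = 8.66e-03 / 1e-12 = 8.66e+09
SIL = 10 * log10(8.66e+09) = 99.375 dB


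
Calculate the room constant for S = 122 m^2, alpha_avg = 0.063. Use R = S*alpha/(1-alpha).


R = 122 * 0.063 / (1 - 0.063) = 8.2028 m^2


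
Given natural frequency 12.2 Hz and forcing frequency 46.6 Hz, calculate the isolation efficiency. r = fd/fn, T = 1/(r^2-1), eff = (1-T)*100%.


r = 46.6 / 12.2 = 3.81967
r^2 - 1 = 3.81967^2 - 1 = 13.5899
T = 1/13.5899 = 0.0735841
Efficiency = (1 - 0.0735841)*100 = 92.642 %


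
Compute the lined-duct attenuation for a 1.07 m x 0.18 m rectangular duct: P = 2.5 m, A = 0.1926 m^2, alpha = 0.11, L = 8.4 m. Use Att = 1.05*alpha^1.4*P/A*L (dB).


alpha^1.4 = 0.11^1.4 = 0.0454935
Attenuation rate = 1.05 * alpha^1.4 * P / A
= 1.05 * 0.0454935 * 2.5 / 0.1926 = 0.620044 dB/m
Total Att = 0.620044 * 8.4 = 5.2084 dB


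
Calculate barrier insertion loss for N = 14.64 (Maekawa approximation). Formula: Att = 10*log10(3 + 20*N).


3 + 20*N = 3 + 20*14.64 = 295.8
Att = 10*log10(295.8) = 24.71 dB


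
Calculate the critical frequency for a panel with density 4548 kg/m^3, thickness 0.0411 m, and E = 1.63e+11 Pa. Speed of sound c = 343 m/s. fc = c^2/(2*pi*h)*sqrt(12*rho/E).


12*rho/E = 12*4548/1.63e+11 = 3.34822e-07
sqrt(12*rho/E) = sqrt(3.34822e-07) = 0.000578638
c^2/(2*pi*h) = 343^2/(2*pi*0.0411) = 455582
fc = 455582 * 0.000578638 = 263.62 Hz


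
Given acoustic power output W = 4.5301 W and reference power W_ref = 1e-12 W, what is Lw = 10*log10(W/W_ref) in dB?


W / W_ref = 4.5301 / 1e-12 = 4.5301e+12
Lw = 10 * log10(4.5301e+12) = 126.56 dB


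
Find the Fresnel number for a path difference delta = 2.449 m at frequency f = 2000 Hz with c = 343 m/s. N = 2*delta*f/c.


N = 2*delta*f/c = 2*delta/lambda, where lambda = c/f
lambda = 343 / 2000 = 0.1715 m
N = 2 * 2.449 / 0.1715 = 28.56


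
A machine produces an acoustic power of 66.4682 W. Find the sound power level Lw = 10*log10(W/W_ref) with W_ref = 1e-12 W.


W / W_ref = 66.4682 / 1e-12 = 6.64682e+13
Lw = 10 * log10(6.64682e+13) = 138.23 dB


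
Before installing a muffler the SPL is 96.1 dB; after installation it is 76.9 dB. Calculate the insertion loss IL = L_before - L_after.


Insertion loss = SPL without muffler - SPL with muffler
IL = 96.1 - 76.9 = 19.2 dB


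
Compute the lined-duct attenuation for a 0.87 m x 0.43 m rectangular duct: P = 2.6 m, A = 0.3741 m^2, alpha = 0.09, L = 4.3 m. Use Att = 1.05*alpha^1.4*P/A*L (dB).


alpha^1.4 = 0.09^1.4 = 0.034351
Attenuation rate = 1.05 * alpha^1.4 * P / A
= 1.05 * 0.034351 * 2.6 / 0.3741 = 0.250677 dB/m
Total Att = 0.250677 * 4.3 = 1.0779 dB


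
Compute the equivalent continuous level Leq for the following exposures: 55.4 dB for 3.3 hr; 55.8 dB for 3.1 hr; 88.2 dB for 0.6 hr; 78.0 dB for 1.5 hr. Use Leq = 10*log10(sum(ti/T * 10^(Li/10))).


T_total = 3.3 + 3.1 + 0.6 + 1.5 = 8.5 hr
(3.3/8.5) * 10^(55.4/10) = 134615
(3.1/8.5) * 10^(55.8/10) = 138657
(0.6/8.5) * 10^(88.2/10) = 4.66372e+07
(1.5/8.5) * 10^(78.0/10) = 1.11345e+07
Sum = 134615 + 138657 + 4.66372e+07 + 1.11345e+07 = 5.8045e+07
Leq = 10*log10(5.8045e+07) = 77.638 dB


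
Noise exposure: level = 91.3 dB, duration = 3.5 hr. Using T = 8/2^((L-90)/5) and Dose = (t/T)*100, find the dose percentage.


T_allowed = 8 / 2^((91.3 - 90)/5) = 6.6807 hr
Dose = 3.5 / 6.6807 * 100 = 52.39 %


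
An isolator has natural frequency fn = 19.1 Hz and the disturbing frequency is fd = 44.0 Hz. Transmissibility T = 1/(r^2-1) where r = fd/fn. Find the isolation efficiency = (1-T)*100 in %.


r = 44.0 / 19.1 = 2.30366
r^2 - 1 = 2.30366^2 - 1 = 4.30685
T = 1/4.30685 = 0.232188
Efficiency = (1 - 0.232188)*100 = 76.781 %


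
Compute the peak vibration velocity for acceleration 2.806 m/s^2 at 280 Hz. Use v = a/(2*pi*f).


omega = 2*pi*f = 2*pi*280 = 1759.29 rad/s
v = a / omega = 2.806 / 1759.29 = 0.001595 m/s


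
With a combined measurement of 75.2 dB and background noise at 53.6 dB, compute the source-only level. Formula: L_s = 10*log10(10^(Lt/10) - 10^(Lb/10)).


10^(75.2/10) = 3.31131e+07
10^(53.6/10) = 229087
Difference = 3.31131e+07 - 229087 = 3.2884e+07
L_source = 10*log10(3.2884e+07) = 75.17 dB


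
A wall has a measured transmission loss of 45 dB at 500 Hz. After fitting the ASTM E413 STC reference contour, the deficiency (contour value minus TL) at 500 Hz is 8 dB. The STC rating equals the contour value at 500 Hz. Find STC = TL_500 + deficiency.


By ASTM E413, STC = value of the fitted reference contour at 500 Hz.
Contour value at 500 Hz = TL_500 + deficiency = 45 + 8 = 53
STC = 53


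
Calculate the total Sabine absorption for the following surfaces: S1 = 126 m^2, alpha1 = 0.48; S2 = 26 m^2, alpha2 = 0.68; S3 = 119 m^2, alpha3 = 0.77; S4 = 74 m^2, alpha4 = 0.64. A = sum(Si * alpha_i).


126 * 0.48 = 60.48
26 * 0.68 = 17.68
119 * 0.77 = 91.63
74 * 0.64 = 47.36
A_total = 60.48 + 17.68 + 91.63 + 47.36 = 217.15 m^2


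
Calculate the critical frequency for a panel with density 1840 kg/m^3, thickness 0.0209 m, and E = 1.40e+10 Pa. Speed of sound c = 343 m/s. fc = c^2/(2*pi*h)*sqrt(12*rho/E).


12*rho/E = 12*1840/1.40e+10 = 1.57714e-06
sqrt(12*rho/E) = sqrt(1.57714e-06) = 0.00125584
c^2/(2*pi*h) = 343^2/(2*pi*0.0209) = 895905
fc = 895905 * 0.00125584 = 1125.1 Hz


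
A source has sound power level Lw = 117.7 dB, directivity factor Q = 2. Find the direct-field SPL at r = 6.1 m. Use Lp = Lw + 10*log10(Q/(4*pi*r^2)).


4*pi*r^2 = 4*pi*6.1^2 = 467.595 m^2
Q / (4*pi*r^2) = 2 / 467.595 = 0.00427721
Lp = 117.7 + 10*log10(0.00427721) = 94.012 dB


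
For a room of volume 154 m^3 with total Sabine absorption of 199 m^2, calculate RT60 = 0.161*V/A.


RT60 = 0.161 * 154 / 199 = 0.12459 s


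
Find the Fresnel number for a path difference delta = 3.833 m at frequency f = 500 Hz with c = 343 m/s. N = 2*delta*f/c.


N = 2*delta*f/c = 2*delta/lambda, where lambda = c/f
lambda = 343 / 500 = 0.686 m
N = 2 * 3.833 / 0.686 = 11.175


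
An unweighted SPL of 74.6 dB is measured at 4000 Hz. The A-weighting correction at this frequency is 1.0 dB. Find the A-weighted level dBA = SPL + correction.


A-weighting table: 4000 Hz -> 1.0 dB correction
SPL_A = SPL + correction = 74.6 + (1.0) = 75.6 dBA


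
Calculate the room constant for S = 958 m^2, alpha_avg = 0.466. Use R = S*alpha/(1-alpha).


R = 958 * 0.466 / (1 - 0.466) = 836.01 m^2


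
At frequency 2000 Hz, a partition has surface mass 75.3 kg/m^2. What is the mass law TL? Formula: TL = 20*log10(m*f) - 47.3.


m * f = 75.3 * 2000 = 150600
20*log10(150600) = 103.556 dB
TL = 103.556 - 47.3 = 56.256 dB


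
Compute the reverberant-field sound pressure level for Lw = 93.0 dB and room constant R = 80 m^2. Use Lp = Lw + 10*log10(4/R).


4/R = 4/80 = 0.05
Lp = 93.0 + 10*log10(0.05) = 79.99 dB


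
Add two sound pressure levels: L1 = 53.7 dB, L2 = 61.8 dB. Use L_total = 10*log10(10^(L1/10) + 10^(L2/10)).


10^(53.7/10) = 234423
10^(61.8/10) = 1.51356e+06
Sum = 234423 + 1.51356e+06 = 1.74798e+06
L_total = 10*log10(1.74798e+06) = 62.425 dB


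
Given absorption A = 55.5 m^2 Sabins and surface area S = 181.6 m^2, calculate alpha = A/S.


Absorption coefficient = absorbed power / incident power
alpha = A / S = 55.5 / 181.6 = 0.30562


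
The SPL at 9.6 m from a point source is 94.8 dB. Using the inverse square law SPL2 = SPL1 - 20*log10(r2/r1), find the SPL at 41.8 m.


r2/r1 = 41.8/9.6 = 4.35417
Correction = 20*log10(4.35417) = 12.7781 dB
SPL2 = 94.8 - 12.7781 = 82.022 dB


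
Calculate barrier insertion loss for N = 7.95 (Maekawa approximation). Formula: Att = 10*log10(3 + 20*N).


3 + 20*N = 3 + 20*7.95 = 162
Att = 10*log10(162) = 22.095 dB


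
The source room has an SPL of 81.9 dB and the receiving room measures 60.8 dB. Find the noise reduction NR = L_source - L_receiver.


NR = L_source - L_receiver (difference between source and receiving room levels)
NR = 81.9 - 60.8 = 21.1 dB


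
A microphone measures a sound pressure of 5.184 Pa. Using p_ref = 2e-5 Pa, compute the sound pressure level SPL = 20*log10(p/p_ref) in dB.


p / p_ref = 5.184 / 2e-5 = 259200
SPL = 20 * log10(259200) = 108.27 dB


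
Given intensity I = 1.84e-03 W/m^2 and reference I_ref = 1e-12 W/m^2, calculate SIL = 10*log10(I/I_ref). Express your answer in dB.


I / I_ref = 1.84e-03 / 1e-12 = 1.84e+09
SIL = 10 * log10(1.84e+09) = 92.648 dB


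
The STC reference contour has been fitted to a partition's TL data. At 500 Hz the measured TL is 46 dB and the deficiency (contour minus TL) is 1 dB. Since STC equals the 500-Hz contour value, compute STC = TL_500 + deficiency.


By ASTM E413, STC = value of the fitted reference contour at 500 Hz.
Contour value at 500 Hz = TL_500 + deficiency = 46 + 1 = 47
STC = 47


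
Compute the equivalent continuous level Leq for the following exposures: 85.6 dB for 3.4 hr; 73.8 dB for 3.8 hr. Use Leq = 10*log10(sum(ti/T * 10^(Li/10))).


T_total = 3.4 + 3.8 = 7.2 hr
(3.4/7.2) * 10^(85.6/10) = 1.71454e+08
(3.8/7.2) * 10^(73.8/10) = 1.26605e+07
Sum = 1.71454e+08 + 1.26605e+07 = 1.84114e+08
Leq = 10*log10(1.84114e+08) = 82.651 dB


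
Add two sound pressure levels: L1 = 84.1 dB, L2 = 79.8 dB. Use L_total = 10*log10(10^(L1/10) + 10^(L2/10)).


10^(84.1/10) = 2.5704e+08
10^(79.8/10) = 9.54993e+07
Sum = 2.5704e+08 + 9.54993e+07 = 3.52539e+08
L_total = 10*log10(3.52539e+08) = 85.472 dB


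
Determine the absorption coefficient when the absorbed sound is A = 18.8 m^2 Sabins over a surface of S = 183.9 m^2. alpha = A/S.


Absorption coefficient = absorbed power / incident power
alpha = A / S = 18.8 / 183.9 = 0.10223


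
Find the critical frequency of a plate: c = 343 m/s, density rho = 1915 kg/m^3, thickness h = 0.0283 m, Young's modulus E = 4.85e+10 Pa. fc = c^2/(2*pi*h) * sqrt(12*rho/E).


12*rho/E = 12*1915/4.85e+10 = 4.73814e-07
sqrt(12*rho/E) = sqrt(4.73814e-07) = 0.000688341
c^2/(2*pi*h) = 343^2/(2*pi*0.0283) = 661640
fc = 661640 * 0.000688341 = 455.43 Hz


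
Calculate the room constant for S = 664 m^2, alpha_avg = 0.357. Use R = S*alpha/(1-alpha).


R = 664 * 0.357 / (1 - 0.357) = 368.66 m^2


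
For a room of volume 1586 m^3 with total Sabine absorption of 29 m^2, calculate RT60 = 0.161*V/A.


RT60 = 0.161 * 1586 / 29 = 8.805 s


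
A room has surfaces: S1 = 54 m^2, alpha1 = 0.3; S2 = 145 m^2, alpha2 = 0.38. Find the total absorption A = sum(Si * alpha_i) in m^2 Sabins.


54 * 0.3 = 16.2
145 * 0.38 = 55.1
A_total = 16.2 + 55.1 = 71.3 m^2


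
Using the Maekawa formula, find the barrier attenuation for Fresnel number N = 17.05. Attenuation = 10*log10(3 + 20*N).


3 + 20*N = 3 + 20*17.05 = 344
Att = 10*log10(344) = 25.366 dB


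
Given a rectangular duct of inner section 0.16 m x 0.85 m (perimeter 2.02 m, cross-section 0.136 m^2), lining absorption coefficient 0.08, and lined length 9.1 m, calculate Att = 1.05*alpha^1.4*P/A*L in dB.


alpha^1.4 = 0.08^1.4 = 0.029129
Attenuation rate = 1.05 * alpha^1.4 * P / A
= 1.05 * 0.029129 * 2.02 / 0.136 = 0.454284 dB/m
Total Att = 0.454284 * 9.1 = 4.134 dB


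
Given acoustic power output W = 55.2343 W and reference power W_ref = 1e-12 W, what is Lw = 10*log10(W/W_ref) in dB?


W / W_ref = 55.2343 / 1e-12 = 5.52343e+13
Lw = 10 * log10(5.52343e+13) = 137.42 dB


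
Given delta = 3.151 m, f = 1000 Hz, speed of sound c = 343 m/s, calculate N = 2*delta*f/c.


N = 2*delta*f/c = 2*delta/lambda, where lambda = c/f
lambda = 343 / 1000 = 0.343 m
N = 2 * 3.151 / 0.343 = 18.373


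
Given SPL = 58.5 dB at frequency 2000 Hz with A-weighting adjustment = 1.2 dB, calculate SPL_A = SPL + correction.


A-weighting table: 2000 Hz -> 1.2 dB correction
SPL_A = SPL + correction = 58.5 + (1.2) = 59.7 dBA


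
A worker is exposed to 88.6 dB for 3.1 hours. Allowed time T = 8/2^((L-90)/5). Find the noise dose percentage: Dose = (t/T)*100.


T_allowed = 8 / 2^((88.6 - 90)/5) = 9.71356 hr
Dose = 3.1 / 9.71356 * 100 = 31.914 %


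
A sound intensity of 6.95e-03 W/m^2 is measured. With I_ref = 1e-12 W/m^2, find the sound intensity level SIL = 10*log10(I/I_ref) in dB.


I / I_ref = 6.95e-03 / 1e-12 = 6.95e+09
SIL = 10 * log10(6.95e+09) = 98.42 dB


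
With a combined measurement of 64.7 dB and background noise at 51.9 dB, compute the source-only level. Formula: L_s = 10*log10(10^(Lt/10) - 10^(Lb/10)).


10^(64.7/10) = 2.95121e+06
10^(51.9/10) = 154882
Difference = 2.95121e+06 - 154882 = 2.79633e+06
L_source = 10*log10(2.79633e+06) = 64.466 dB


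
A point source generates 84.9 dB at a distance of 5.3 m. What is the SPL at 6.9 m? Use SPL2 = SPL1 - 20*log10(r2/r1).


r2/r1 = 6.9/5.3 = 1.30189
Correction = 20*log10(1.30189) = 2.29149 dB
SPL2 = 84.9 - 2.29149 = 82.609 dB


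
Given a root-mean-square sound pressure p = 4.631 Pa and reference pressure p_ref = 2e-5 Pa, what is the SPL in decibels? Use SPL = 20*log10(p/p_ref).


p / p_ref = 4.631 / 2e-5 = 231550
SPL = 20 * log10(231550) = 107.29 dB


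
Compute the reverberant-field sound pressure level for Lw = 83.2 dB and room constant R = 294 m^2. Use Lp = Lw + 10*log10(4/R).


4/R = 4/294 = 0.0136054
Lp = 83.2 + 10*log10(0.0136054) = 64.537 dB


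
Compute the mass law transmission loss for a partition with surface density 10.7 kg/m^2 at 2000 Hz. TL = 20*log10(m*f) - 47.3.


m * f = 10.7 * 2000 = 21400
20*log10(21400) = 86.6083 dB
TL = 86.6083 - 47.3 = 39.308 dB


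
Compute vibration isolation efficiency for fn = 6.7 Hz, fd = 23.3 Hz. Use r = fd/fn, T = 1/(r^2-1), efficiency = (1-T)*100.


r = 23.3 / 6.7 = 3.47761
r^2 - 1 = 3.47761^2 - 1 = 11.0938
T = 1/11.0938 = 0.0901404
Efficiency = (1 - 0.0901404)*100 = 90.986 %


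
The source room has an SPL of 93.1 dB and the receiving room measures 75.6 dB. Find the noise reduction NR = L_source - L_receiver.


NR = L_source - L_receiver (difference between source and receiving room levels)
NR = 93.1 - 75.6 = 17.5 dB


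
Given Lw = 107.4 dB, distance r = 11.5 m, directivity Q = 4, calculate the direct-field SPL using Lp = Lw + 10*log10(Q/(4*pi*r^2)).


4*pi*r^2 = 4*pi*11.5^2 = 1661.9 m^2
Q / (4*pi*r^2) = 4 / 1661.9 = 0.00240688
Lp = 107.4 + 10*log10(0.00240688) = 81.215 dB


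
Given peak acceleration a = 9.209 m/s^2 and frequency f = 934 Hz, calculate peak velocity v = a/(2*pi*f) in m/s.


omega = 2*pi*f = 2*pi*934 = 5868.5 rad/s
v = a / omega = 9.209 / 5868.5 = 0.0015692 m/s


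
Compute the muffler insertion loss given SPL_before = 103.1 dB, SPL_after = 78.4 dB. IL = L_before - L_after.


Insertion loss = SPL without muffler - SPL with muffler
IL = 103.1 - 78.4 = 24.7 dB


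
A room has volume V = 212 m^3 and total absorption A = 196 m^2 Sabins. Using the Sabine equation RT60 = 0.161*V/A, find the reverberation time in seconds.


RT60 = 0.161 * 212 / 196 = 0.17414 s


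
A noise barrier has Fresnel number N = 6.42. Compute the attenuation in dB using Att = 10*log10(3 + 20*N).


3 + 20*N = 3 + 20*6.42 = 131.4
Att = 10*log10(131.4) = 21.186 dB


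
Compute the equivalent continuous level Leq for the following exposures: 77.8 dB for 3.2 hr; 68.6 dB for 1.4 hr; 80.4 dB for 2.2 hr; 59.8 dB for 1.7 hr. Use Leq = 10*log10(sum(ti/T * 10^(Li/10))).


T_total = 3.2 + 1.4 + 2.2 + 1.7 = 8.5 hr
(3.2/8.5) * 10^(77.8/10) = 2.26846e+07
(1.4/8.5) * 10^(68.6/10) = 1.19319e+06
(2.2/8.5) * 10^(80.4/10) = 2.83794e+07
(1.7/8.5) * 10^(59.8/10) = 190999
Sum = 2.26846e+07 + 1.19319e+06 + 2.83794e+07 + 190999 = 5.24482e+07
Leq = 10*log10(5.24482e+07) = 77.197 dB


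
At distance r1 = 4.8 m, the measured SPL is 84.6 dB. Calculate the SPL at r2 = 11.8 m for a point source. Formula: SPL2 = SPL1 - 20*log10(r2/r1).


r2/r1 = 11.8/4.8 = 2.45833
Correction = 20*log10(2.45833) = 7.8128 dB
SPL2 = 84.6 - 7.8128 = 76.787 dB


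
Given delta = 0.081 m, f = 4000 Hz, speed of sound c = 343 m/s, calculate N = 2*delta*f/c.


N = 2*delta*f/c = 2*delta/lambda, where lambda = c/f
lambda = 343 / 4000 = 0.08575 m
N = 2 * 0.081 / 0.08575 = 1.8892


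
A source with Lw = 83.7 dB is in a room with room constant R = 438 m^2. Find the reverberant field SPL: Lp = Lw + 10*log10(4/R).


4/R = 4/438 = 0.00913242
Lp = 83.7 + 10*log10(0.00913242) = 63.306 dB


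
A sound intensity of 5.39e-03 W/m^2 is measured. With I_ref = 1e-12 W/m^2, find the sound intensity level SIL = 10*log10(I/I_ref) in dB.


I / I_ref = 5.39e-03 / 1e-12 = 5.39e+09
SIL = 10 * log10(5.39e+09) = 97.316 dB


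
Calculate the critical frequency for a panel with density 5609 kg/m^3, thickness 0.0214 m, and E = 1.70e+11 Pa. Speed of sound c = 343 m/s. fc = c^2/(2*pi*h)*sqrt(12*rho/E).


12*rho/E = 12*5609/1.70e+11 = 3.95929e-07
sqrt(12*rho/E) = sqrt(3.95929e-07) = 0.000629229
c^2/(2*pi*h) = 343^2/(2*pi*0.0214) = 874973
fc = 874973 * 0.000629229 = 550.56 Hz


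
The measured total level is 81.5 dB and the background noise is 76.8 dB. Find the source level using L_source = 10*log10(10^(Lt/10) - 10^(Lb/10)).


10^(81.5/10) = 1.41254e+08
10^(76.8/10) = 4.7863e+07
Difference = 1.41254e+08 - 4.7863e+07 = 9.3391e+07
L_source = 10*log10(9.3391e+07) = 79.703 dB


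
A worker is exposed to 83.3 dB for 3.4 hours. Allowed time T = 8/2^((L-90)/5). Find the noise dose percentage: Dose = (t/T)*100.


T_allowed = 8 / 2^((83.3 - 90)/5) = 20.2521 hr
Dose = 3.4 / 20.2521 * 100 = 16.788 %


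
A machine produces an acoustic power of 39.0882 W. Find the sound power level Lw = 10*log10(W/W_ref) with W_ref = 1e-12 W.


W / W_ref = 39.0882 / 1e-12 = 3.90882e+13
Lw = 10 * log10(3.90882e+13) = 135.92 dB


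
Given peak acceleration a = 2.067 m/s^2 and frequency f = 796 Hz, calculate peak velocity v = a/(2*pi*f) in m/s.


omega = 2*pi*f = 2*pi*796 = 5001.42 rad/s
v = a / omega = 2.067 / 5001.42 = 0.00041328 m/s


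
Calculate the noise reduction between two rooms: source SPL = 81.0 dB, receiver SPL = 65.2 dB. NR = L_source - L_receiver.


NR = L_source - L_receiver (difference between source and receiving room levels)
NR = 81.0 - 65.2 = 15.8 dB


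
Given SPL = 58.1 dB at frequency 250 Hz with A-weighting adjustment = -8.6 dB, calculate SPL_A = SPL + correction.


A-weighting table: 250 Hz -> -8.6 dB correction
SPL_A = SPL + correction = 58.1 + (-8.6) = 49.5 dBA


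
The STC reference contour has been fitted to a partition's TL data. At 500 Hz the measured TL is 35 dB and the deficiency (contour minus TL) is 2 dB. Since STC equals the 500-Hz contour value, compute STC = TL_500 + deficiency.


By ASTM E413, STC = value of the fitted reference contour at 500 Hz.
Contour value at 500 Hz = TL_500 + deficiency = 35 + 2 = 37
STC = 37


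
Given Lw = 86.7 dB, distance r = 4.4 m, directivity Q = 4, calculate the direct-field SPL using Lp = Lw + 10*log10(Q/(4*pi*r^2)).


4*pi*r^2 = 4*pi*4.4^2 = 243.285 m^2
Q / (4*pi*r^2) = 4 / 243.285 = 0.0164416
Lp = 86.7 + 10*log10(0.0164416) = 68.859 dB


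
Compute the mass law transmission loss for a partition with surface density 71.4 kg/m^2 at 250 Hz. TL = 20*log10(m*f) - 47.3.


m * f = 71.4 * 250 = 17850
20*log10(17850) = 85.0328 dB
TL = 85.0328 - 47.3 = 37.733 dB


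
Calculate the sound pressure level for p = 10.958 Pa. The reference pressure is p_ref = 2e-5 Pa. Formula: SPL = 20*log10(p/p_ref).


p / p_ref = 10.958 / 2e-5 = 547900
SPL = 20 * log10(547900) = 114.77 dB


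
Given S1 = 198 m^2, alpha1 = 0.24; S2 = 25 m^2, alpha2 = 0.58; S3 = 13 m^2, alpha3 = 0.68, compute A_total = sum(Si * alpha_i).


198 * 0.24 = 47.52
25 * 0.58 = 14.5
13 * 0.68 = 8.84
A_total = 47.52 + 14.5 + 8.84 = 70.86 m^2


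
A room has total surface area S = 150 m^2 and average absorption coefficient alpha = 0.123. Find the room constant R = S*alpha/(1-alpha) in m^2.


R = 150 * 0.123 / (1 - 0.123) = 21.038 m^2


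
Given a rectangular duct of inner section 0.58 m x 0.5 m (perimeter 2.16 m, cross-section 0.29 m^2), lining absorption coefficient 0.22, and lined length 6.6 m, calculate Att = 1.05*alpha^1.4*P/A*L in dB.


alpha^1.4 = 0.22^1.4 = 0.120058
Attenuation rate = 1.05 * alpha^1.4 * P / A
= 1.05 * 0.120058 * 2.16 / 0.29 = 0.938936 dB/m
Total Att = 0.938936 * 6.6 = 6.197 dB


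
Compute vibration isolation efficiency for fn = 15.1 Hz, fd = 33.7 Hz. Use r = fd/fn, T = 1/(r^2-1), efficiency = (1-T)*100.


r = 33.7 / 15.1 = 2.23179
r^2 - 1 = 2.23179^2 - 1 = 3.98089
T = 1/3.98089 = 0.2512
Efficiency = (1 - 0.2512)*100 = 74.88 %


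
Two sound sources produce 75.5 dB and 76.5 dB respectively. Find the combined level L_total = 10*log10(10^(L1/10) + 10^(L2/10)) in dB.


10^(75.5/10) = 3.54813e+07
10^(76.5/10) = 4.46684e+07
Sum = 3.54813e+07 + 4.46684e+07 = 8.01497e+07
L_total = 10*log10(8.01497e+07) = 79.039 dB


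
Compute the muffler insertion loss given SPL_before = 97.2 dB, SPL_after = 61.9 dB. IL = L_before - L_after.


Insertion loss = SPL without muffler - SPL with muffler
IL = 97.2 - 61.9 = 35.3 dB


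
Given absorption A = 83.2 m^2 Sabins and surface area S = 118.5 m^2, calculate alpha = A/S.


Absorption coefficient = absorbed power / incident power
alpha = A / S = 83.2 / 118.5 = 0.70211


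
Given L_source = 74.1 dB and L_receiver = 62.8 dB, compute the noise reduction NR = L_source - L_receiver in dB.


NR = L_source - L_receiver (difference between source and receiving room levels)
NR = 74.1 - 62.8 = 11.3 dB


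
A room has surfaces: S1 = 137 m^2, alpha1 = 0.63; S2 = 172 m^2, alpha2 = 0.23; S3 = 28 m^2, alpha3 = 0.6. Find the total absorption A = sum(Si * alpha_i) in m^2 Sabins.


137 * 0.63 = 86.31
172 * 0.23 = 39.56
28 * 0.6 = 16.8
A_total = 86.31 + 39.56 + 16.8 = 142.67 m^2


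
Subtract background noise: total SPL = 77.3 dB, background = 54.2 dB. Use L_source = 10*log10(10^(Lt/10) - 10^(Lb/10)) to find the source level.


10^(77.3/10) = 5.37032e+07
10^(54.2/10) = 263027
Difference = 5.37032e+07 - 263027 = 5.34402e+07
L_source = 10*log10(5.34402e+07) = 77.279 dB


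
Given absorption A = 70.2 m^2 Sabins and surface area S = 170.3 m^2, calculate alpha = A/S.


Absorption coefficient = absorbed power / incident power
alpha = A / S = 70.2 / 170.3 = 0.41221


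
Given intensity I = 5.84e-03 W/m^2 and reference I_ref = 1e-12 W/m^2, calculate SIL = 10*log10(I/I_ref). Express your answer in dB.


I / I_ref = 5.84e-03 / 1e-12 = 5.84e+09
SIL = 10 * log10(5.84e+09) = 97.664 dB


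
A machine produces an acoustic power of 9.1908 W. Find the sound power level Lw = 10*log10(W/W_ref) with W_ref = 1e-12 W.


W / W_ref = 9.1908 / 1e-12 = 9.1908e+12
Lw = 10 * log10(9.1908e+12) = 129.63 dB


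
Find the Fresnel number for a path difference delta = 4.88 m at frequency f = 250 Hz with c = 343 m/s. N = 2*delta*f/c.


N = 2*delta*f/c = 2*delta/lambda, where lambda = c/f
lambda = 343 / 250 = 1.372 m
N = 2 * 4.88 / 1.372 = 7.1137


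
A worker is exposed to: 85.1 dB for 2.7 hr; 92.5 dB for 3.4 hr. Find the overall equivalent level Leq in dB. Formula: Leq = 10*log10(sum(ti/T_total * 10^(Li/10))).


T_total = 2.7 + 3.4 = 6.1 hr
(2.7/6.1) * 10^(85.1/10) = 1.4323e+08
(3.4/6.1) * 10^(92.5/10) = 9.91172e+08
Sum = 1.4323e+08 + 9.91172e+08 = 1.1344e+09
Leq = 10*log10(1.1344e+09) = 90.548 dB


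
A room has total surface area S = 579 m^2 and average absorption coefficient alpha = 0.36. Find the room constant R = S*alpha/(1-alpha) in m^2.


R = 579 * 0.36 / (1 - 0.36) = 325.69 m^2


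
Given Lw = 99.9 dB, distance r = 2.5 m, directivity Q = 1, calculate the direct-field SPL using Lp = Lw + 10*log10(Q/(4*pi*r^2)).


4*pi*r^2 = 4*pi*2.5^2 = 78.5398 m^2
Q / (4*pi*r^2) = 1 / 78.5398 = 0.0127324
Lp = 99.9 + 10*log10(0.0127324) = 80.949 dB


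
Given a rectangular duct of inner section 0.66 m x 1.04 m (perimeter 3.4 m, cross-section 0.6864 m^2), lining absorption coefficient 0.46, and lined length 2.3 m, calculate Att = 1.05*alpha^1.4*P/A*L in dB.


alpha^1.4 = 0.46^1.4 = 0.337179
Attenuation rate = 1.05 * alpha^1.4 * P / A
= 1.05 * 0.337179 * 3.4 / 0.6864 = 1.75368 dB/m
Total Att = 1.75368 * 2.3 = 4.0335 dB


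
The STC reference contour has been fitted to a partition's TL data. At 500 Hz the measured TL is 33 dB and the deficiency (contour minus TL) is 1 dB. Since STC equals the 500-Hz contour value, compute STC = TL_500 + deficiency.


By ASTM E413, STC = value of the fitted reference contour at 500 Hz.
Contour value at 500 Hz = TL_500 + deficiency = 33 + 1 = 34
STC = 34


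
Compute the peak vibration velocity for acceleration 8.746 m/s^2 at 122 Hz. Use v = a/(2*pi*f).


omega = 2*pi*f = 2*pi*122 = 766.549 rad/s
v = a / omega = 8.746 / 766.549 = 0.01141 m/s


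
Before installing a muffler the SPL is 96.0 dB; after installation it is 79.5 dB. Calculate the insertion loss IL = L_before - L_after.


Insertion loss = SPL without muffler - SPL with muffler
IL = 96.0 - 79.5 = 16.5 dB


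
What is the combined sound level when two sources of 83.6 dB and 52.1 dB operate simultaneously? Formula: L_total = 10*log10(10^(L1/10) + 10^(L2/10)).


10^(83.6/10) = 2.29087e+08
10^(52.1/10) = 162181
Sum = 2.29087e+08 + 162181 = 2.29249e+08
L_total = 10*log10(2.29249e+08) = 83.603 dB


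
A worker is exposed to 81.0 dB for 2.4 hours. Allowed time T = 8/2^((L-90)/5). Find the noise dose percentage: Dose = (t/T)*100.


T_allowed = 8 / 2^((81.0 - 90)/5) = 27.8576 hr
Dose = 2.4 / 27.8576 * 100 = 8.6152 %


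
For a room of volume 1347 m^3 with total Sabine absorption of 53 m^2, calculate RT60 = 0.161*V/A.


RT60 = 0.161 * 1347 / 53 = 4.0918 s


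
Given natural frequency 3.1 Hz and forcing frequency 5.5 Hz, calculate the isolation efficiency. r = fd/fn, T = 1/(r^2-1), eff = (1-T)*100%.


r = 5.5 / 3.1 = 1.77419
r^2 - 1 = 1.77419^2 - 1 = 2.14775
T = 1/2.14775 = 0.465604
Efficiency = (1 - 0.465604)*100 = 53.44 %


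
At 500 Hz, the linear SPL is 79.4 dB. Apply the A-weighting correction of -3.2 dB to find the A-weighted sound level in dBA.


A-weighting table: 500 Hz -> -3.2 dB correction
SPL_A = SPL + correction = 79.4 + (-3.2) = 76.2 dBA


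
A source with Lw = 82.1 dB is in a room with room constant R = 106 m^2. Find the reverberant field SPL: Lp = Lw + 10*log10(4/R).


4/R = 4/106 = 0.0377358
Lp = 82.1 + 10*log10(0.0377358) = 67.868 dB


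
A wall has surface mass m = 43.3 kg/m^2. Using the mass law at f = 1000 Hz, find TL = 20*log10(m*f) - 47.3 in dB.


m * f = 43.3 * 1000 = 43300
20*log10(43300) = 92.7298 dB
TL = 92.7298 - 47.3 = 45.43 dB


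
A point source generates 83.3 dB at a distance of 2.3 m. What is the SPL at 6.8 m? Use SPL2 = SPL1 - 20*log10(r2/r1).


r2/r1 = 6.8/2.3 = 2.95652
Correction = 20*log10(2.95652) = 9.41562 dB
SPL2 = 83.3 - 9.41562 = 73.884 dB


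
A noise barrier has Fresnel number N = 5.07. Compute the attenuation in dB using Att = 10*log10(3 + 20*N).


3 + 20*N = 3 + 20*5.07 = 104.4
Att = 10*log10(104.4) = 20.187 dB


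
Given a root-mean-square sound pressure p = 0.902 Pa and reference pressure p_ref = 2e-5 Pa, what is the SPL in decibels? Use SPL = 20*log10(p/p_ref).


p / p_ref = 0.902 / 2e-5 = 45100
SPL = 20 * log10(45100) = 93.084 dB


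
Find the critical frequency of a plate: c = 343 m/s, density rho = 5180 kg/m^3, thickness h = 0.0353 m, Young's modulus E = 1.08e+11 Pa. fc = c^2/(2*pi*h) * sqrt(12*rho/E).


12*rho/E = 12*5180/1.08e+11 = 5.75556e-07
sqrt(12*rho/E) = sqrt(5.75556e-07) = 0.000758654
c^2/(2*pi*h) = 343^2/(2*pi*0.0353) = 530437
fc = 530437 * 0.000758654 = 402.42 Hz


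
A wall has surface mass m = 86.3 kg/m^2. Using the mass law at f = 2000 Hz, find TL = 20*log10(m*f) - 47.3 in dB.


m * f = 86.3 * 2000 = 172600
20*log10(172600) = 104.741 dB
TL = 104.741 - 47.3 = 57.441 dB


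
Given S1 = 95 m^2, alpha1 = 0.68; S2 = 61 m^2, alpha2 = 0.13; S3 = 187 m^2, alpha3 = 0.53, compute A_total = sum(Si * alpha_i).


95 * 0.68 = 64.6
61 * 0.13 = 7.93
187 * 0.53 = 99.11
A_total = 64.6 + 7.93 + 99.11 = 171.64 m^2


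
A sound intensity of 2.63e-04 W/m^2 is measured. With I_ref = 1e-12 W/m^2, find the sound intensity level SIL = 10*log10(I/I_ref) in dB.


I / I_ref = 2.63e-04 / 1e-12 = 2.63e+08
SIL = 10 * log10(2.63e+08) = 84.2 dB


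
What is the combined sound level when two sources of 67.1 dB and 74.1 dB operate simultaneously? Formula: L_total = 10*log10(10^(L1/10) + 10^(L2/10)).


10^(67.1/10) = 5.12861e+06
10^(74.1/10) = 2.5704e+07
Sum = 5.12861e+06 + 2.5704e+07 = 3.08326e+07
L_total = 10*log10(3.08326e+07) = 74.89 dB


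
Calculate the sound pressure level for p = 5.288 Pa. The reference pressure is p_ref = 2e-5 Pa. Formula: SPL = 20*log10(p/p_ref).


p / p_ref = 5.288 / 2e-5 = 264400
SPL = 20 * log10(264400) = 108.45 dB


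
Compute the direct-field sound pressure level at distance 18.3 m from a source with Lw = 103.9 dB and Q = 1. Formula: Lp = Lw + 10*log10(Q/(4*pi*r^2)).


4*pi*r^2 = 4*pi*18.3^2 = 4208.35 m^2
Q / (4*pi*r^2) = 1 / 4208.35 = 0.000237623
Lp = 103.9 + 10*log10(0.000237623) = 67.659 dB


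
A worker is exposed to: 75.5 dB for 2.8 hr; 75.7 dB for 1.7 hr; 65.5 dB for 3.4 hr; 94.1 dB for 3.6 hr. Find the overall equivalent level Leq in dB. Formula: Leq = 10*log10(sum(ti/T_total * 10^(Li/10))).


T_total = 2.8 + 1.7 + 3.4 + 3.6 = 11.5 hr
(2.8/11.5) * 10^(75.5/10) = 8.63893e+06
(1.7/11.5) * 10^(75.7/10) = 5.49226e+06
(3.4/11.5) * 10^(65.5/10) = 1.04901e+06
(3.6/11.5) * 10^(94.1/10) = 8.04646e+08
Sum = 8.63893e+06 + 5.49226e+06 + 1.04901e+06 + 8.04646e+08 = 8.19826e+08
Leq = 10*log10(8.19826e+08) = 89.137 dB


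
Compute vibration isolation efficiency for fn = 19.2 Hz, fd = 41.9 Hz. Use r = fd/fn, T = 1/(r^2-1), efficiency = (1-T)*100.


r = 41.9 / 19.2 = 2.18229
r^2 - 1 = 2.18229^2 - 1 = 3.76239
T = 1/3.76239 = 0.265789
Efficiency = (1 - 0.265789)*100 = 73.421 %


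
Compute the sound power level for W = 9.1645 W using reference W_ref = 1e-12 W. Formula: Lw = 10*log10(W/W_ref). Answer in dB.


W / W_ref = 9.1645 / 1e-12 = 9.1645e+12
Lw = 10 * log10(9.1645e+12) = 129.62 dB


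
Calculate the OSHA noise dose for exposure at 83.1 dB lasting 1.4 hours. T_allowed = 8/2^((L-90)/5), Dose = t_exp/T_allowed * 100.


T_allowed = 8 / 2^((83.1 - 90)/5) = 20.8215 hr
Dose = 1.4 / 20.8215 * 100 = 6.7238 %


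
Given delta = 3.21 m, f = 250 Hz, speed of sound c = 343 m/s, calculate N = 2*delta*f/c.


N = 2*delta*f/c = 2*delta/lambda, where lambda = c/f
lambda = 343 / 250 = 1.372 m
N = 2 * 3.21 / 1.372 = 4.6793


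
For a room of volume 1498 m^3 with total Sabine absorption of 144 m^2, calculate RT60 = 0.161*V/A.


RT60 = 0.161 * 1498 / 144 = 1.6748 s


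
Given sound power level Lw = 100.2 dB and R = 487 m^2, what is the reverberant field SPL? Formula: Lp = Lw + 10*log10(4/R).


4/R = 4/487 = 0.00821355
Lp = 100.2 + 10*log10(0.00821355) = 79.345 dB


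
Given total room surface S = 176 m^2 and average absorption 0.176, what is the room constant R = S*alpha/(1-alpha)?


R = 176 * 0.176 / (1 - 0.176) = 37.592 m^2


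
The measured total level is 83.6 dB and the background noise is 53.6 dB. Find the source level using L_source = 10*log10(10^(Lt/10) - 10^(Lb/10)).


10^(83.6/10) = 2.29087e+08
10^(53.6/10) = 229087
Difference = 2.29087e+08 - 229087 = 2.28858e+08
L_source = 10*log10(2.28858e+08) = 83.596 dB


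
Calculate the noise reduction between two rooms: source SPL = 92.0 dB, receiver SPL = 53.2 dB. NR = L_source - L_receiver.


NR = L_source - L_receiver (difference between source and receiving room levels)
NR = 92.0 - 53.2 = 38.8 dB


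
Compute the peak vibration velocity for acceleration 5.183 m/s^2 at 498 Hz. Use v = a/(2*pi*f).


omega = 2*pi*f = 2*pi*498 = 3129.03 rad/s
v = a / omega = 5.183 / 3129.03 = 0.0016564 m/s


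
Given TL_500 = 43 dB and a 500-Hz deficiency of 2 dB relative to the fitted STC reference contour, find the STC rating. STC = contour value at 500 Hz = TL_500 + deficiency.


By ASTM E413, STC = value of the fitted reference contour at 500 Hz.
Contour value at 500 Hz = TL_500 + deficiency = 43 + 2 = 45
STC = 45


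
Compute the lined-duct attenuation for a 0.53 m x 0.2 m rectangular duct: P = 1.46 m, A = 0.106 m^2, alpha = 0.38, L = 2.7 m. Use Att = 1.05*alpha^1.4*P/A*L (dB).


alpha^1.4 = 0.38^1.4 = 0.258046
Attenuation rate = 1.05 * alpha^1.4 * P / A
= 1.05 * 0.258046 * 1.46 / 0.106 = 3.73193 dB/m
Total Att = 3.73193 * 2.7 = 10.076 dB


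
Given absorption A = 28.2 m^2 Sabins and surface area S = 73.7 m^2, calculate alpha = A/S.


Absorption coefficient = absorbed power / incident power
alpha = A / S = 28.2 / 73.7 = 0.38263


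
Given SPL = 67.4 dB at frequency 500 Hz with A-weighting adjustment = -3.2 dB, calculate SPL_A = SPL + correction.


A-weighting table: 500 Hz -> -3.2 dB correction
SPL_A = SPL + correction = 67.4 + (-3.2) = 64.2 dBA
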